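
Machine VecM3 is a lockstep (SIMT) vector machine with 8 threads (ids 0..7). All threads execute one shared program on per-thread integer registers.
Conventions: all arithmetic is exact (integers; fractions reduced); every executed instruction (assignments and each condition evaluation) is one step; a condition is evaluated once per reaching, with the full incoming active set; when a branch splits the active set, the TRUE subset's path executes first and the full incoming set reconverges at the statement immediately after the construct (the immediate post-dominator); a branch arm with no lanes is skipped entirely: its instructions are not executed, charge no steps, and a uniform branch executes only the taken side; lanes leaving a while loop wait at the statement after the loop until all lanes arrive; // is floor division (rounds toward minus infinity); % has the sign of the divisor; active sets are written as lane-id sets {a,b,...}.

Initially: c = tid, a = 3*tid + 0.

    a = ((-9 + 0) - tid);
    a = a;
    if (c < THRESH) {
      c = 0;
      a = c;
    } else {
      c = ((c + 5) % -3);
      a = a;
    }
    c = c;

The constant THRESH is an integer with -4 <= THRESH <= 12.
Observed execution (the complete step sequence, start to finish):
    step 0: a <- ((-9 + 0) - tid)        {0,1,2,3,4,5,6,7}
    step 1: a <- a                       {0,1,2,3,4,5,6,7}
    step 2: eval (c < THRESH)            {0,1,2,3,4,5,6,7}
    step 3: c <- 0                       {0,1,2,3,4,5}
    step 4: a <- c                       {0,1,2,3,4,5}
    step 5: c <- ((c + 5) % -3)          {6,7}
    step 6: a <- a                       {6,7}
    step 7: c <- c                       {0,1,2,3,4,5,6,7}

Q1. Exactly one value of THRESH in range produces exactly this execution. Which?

Answer: THRESH = 6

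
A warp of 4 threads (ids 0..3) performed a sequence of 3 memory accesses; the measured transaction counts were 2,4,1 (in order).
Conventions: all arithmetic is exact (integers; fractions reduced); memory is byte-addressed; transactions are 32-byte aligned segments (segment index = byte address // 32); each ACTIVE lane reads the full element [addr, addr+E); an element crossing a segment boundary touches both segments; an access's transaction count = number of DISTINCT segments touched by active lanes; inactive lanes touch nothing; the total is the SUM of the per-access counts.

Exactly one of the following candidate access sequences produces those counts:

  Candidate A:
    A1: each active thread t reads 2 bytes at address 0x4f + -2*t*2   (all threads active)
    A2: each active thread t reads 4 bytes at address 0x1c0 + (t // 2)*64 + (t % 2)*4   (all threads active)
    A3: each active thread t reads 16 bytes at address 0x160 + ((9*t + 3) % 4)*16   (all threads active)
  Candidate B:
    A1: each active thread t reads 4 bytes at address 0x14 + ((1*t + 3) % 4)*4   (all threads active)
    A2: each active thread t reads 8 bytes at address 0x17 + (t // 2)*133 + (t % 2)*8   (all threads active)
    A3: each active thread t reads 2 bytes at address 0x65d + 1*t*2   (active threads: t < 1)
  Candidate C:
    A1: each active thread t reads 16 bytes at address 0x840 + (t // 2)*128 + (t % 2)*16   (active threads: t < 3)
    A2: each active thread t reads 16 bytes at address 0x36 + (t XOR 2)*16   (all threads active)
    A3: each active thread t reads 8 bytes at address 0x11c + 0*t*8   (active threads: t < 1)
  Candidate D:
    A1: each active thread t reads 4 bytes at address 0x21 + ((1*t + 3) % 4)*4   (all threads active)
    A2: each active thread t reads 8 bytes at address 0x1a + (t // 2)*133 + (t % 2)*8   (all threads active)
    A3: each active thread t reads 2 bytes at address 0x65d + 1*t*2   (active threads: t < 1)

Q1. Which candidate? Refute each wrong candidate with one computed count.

A: A1 gives 1 transaction, not 2
C: A2 gives 3 transactions, not 4
D: A1 gives 1 transaction, not 2
B: all counts match (2,4,1)

Answer: B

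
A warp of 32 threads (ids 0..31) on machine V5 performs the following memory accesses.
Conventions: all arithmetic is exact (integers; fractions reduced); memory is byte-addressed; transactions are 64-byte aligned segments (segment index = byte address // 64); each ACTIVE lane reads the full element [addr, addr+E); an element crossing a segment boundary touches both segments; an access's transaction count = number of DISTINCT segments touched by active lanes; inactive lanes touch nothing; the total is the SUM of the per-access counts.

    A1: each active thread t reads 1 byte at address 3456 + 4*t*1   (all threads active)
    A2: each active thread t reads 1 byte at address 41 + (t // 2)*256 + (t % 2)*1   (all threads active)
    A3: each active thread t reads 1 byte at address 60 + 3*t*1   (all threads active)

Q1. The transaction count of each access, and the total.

A1: 2 transactions
A2: 16 transactions
A3: 3 transactions

Answer: 2,16,3; total 21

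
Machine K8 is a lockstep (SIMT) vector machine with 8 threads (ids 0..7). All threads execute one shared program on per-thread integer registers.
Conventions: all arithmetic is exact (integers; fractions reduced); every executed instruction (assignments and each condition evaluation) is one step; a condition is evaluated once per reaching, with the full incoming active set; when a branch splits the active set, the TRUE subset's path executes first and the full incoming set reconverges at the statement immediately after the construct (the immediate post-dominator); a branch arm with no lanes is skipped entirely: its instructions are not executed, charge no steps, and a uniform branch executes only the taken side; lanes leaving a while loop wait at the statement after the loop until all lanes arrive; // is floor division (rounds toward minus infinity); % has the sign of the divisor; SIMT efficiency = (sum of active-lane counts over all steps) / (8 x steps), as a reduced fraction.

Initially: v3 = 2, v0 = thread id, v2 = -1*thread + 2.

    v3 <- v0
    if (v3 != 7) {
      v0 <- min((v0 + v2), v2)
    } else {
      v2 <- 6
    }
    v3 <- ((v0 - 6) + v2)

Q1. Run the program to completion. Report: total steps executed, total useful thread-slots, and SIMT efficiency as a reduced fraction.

Answer: 5 steps, 32 useful, 4/5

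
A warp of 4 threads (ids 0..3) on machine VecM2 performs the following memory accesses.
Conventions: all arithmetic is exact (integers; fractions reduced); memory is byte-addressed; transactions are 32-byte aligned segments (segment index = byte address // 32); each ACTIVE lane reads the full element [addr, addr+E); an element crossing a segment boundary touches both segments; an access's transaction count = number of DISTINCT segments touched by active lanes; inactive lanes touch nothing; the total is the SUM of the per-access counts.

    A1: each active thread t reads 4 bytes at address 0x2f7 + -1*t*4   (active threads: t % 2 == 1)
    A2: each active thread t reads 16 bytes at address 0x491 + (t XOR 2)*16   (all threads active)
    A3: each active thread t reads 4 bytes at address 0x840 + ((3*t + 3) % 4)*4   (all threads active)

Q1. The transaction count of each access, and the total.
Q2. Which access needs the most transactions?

A1: 1 transaction
A2: 3 transactions
A3: 1 transaction

Answer: 1,3,1; total 5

Answer: A2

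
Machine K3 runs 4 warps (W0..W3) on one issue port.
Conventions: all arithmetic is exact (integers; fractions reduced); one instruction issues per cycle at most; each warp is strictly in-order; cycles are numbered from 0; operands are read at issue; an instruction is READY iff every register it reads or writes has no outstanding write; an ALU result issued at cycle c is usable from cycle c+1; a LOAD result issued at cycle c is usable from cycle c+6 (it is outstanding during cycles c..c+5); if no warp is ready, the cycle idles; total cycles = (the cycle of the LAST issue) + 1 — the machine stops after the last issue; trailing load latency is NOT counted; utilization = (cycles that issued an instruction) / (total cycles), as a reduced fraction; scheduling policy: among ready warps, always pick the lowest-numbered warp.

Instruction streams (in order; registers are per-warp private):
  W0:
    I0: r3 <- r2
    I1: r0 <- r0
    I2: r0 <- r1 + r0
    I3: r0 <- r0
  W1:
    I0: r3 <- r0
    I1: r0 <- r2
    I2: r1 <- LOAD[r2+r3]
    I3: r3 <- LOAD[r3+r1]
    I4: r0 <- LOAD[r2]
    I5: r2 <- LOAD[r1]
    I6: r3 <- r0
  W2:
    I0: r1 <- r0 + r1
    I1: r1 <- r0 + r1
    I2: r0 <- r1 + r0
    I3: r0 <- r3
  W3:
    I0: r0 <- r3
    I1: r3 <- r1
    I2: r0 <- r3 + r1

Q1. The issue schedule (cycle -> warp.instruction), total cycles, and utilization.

cycle 0: W0.I0
cycle 1: W0.I1
cycle 2: W0.I2
cycle 3: W0.I3
cycle 4: W1.I0
cycle 5: W1.I1
cycle 6: W1.I2
cycle 7: W2.I0
cycle 8: W2.I1
cycle 9: W2.I2
cycle 10: W2.I3
cycle 11: W3.I0
cycle 12: W1.I3
cycle 13: W1.I4
cycle 14: W1.I5
cycle 15: W3.I1
cycle 16: W3.I2
cycle 17: idle
cycle 18: idle
cycle 19: W1.I6

Answer: 20 cycles, utilization 9/10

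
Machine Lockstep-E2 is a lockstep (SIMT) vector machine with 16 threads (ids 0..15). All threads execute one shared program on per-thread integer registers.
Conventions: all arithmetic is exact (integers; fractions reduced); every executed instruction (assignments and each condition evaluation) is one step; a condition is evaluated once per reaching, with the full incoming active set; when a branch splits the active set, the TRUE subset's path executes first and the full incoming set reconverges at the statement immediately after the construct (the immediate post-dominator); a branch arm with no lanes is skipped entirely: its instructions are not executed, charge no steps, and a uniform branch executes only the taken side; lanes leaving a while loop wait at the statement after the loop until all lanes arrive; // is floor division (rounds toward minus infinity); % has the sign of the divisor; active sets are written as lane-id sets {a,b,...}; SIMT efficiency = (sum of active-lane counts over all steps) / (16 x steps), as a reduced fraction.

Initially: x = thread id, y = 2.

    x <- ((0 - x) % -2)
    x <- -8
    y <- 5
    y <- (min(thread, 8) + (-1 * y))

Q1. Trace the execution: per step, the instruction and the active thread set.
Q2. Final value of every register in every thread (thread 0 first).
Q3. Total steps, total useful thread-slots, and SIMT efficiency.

step 0: x <- ((0 - x) % -2)          {0,1,2,3,4,5,6,7,8,9,10,11,12,13,14,15}
step 1: x <- -8                      {0,1,2,3,4,5,6,7,8,9,10,11,12,13,14,15}
step 2: y <- 5                       {0,1,2,3,4,5,6,7,8,9,10,11,12,13,14,15}
step 3: y <- (min(thread, 8) + (-1 * y)) {0,1,2,3,4,5,6,7,8,9,10,11,12,13,14,15}

Answer: 4 steps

x: -8,-8,-8,-8,-8,-8,-8,-8,-8,-8,-8,-8,-8,-8,-8,-8
y: -5,-4,-3,-2,-1,0,1,2,3,3,3,3,3,3,3,3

steps = 4; useful = 64; efficiency = 64/64 = 1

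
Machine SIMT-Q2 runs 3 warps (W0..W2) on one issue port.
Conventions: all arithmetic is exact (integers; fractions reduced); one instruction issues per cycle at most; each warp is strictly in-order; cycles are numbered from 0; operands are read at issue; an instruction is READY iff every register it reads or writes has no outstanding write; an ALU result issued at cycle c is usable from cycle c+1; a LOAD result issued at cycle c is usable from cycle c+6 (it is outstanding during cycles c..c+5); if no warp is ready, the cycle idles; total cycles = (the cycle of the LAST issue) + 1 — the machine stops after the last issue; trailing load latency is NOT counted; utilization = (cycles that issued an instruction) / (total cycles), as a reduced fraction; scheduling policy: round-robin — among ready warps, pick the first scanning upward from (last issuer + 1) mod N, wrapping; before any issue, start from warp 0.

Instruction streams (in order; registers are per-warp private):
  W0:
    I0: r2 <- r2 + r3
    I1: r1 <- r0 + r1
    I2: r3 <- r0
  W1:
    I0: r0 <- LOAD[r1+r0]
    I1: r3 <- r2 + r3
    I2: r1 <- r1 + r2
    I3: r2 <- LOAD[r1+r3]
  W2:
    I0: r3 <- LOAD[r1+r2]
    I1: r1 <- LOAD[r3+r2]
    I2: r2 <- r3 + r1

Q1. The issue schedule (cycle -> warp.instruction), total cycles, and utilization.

cycle 0: W0.I0
cycle 1: W1.I0
cycle 2: W2.I0
cycle 3: W0.I1
cycle 4: W1.I1
cycle 5: W0.I2
cycle 6: W1.I2
cycle 7: W1.I3
cycle 8: W2.I1
cycle 9: idle
cycle 10: idle
cycle 11: idle
cycle 12: idle
cycle 13: idle
cycle 14: W2.I2

Answer: 15 cycles, utilization 2/3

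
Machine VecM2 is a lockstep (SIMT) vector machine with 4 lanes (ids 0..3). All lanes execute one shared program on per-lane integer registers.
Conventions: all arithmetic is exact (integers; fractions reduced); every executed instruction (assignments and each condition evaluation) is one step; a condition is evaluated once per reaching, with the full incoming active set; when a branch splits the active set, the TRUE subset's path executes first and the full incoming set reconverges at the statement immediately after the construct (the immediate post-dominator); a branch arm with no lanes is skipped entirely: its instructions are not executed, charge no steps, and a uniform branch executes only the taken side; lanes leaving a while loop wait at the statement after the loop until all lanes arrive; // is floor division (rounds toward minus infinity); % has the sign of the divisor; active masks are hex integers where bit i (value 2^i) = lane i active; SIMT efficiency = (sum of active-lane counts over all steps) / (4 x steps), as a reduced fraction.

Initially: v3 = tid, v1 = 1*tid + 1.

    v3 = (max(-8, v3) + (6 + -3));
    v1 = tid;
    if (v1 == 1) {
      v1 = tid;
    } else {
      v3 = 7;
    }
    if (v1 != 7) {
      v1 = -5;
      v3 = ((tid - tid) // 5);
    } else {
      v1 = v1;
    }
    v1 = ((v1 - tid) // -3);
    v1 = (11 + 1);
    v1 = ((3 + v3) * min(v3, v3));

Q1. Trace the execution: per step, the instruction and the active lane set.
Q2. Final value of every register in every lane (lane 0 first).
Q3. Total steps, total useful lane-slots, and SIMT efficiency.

step 0: v3 <- (max(-8, v3) + (6 + -3)) 0xf
step 1: v1 <- tid                    0xf
step 2: eval (v1 == 1)               0xf
step 3: v1 <- tid                    0x2
step 4: v3 <- 7                      0xd
step 5: eval (v1 != 7)               0xf
step 6: v1 <- -5                     0xf
step 7: v3 <- ((tid - tid) // 5)     0xf
step 8: v1 <- ((v1 - tid) // -3)     0xf
step 9: v1 <- (11 + 1)               0xf
step 10: v1 <- ((3 + v3) * min(v3, v3)) 0xf

Answer: 11 steps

v3: 0,0,0,0
v1: 0,0,0,0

steps = 11; useful = 40; efficiency = 40/44 = 10/11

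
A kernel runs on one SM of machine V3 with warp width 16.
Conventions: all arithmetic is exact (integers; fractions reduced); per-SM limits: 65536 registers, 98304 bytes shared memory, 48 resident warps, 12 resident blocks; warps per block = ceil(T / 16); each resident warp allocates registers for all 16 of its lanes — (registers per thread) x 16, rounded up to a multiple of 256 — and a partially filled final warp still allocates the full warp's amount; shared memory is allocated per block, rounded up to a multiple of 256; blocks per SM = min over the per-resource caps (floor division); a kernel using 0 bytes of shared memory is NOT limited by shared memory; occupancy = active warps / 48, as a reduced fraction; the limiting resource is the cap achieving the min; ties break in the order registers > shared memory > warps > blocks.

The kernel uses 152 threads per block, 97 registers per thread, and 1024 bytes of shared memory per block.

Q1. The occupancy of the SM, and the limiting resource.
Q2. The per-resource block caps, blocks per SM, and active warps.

Answer: occupancy 5/8, limited by registers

registers: 3 blocks
shared memory: 96 blocks
warps: 4 blocks
blocks: 12 blocks

Answer: 3 blocks, 30 active warps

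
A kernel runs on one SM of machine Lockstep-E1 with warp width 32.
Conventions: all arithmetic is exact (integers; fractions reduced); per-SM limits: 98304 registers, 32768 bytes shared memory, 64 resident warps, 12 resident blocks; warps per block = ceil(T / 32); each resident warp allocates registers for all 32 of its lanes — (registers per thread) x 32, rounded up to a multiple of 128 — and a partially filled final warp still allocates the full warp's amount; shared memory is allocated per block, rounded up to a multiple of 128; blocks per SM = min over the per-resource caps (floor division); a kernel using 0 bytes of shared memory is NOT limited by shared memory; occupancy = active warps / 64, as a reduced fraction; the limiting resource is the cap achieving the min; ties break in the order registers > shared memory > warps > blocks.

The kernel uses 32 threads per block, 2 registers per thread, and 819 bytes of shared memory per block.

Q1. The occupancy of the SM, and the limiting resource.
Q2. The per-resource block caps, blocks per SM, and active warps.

Answer: occupancy 3/16, limited by blocks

registers: 768 blocks
shared memory: 36 blocks
warps: 64 blocks
blocks: 12 blocks

Answer: 12 blocks, 12 active warps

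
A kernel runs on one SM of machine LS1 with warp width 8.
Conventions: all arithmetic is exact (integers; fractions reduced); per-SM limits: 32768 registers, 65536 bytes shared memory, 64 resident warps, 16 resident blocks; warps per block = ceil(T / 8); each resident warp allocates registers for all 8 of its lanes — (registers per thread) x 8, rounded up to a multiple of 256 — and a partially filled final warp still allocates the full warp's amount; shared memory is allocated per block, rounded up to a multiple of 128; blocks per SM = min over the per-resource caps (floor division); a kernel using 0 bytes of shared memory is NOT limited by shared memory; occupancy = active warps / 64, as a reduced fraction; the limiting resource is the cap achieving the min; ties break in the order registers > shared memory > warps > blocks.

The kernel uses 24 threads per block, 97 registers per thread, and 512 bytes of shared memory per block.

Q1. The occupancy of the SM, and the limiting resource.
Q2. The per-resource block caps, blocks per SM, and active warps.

Answer: occupancy 15/32, limited by registers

registers: 10 blocks
shared memory: 128 blocks
warps: 21 blocks
blocks: 16 blocks

Answer: 10 blocks, 30 active warps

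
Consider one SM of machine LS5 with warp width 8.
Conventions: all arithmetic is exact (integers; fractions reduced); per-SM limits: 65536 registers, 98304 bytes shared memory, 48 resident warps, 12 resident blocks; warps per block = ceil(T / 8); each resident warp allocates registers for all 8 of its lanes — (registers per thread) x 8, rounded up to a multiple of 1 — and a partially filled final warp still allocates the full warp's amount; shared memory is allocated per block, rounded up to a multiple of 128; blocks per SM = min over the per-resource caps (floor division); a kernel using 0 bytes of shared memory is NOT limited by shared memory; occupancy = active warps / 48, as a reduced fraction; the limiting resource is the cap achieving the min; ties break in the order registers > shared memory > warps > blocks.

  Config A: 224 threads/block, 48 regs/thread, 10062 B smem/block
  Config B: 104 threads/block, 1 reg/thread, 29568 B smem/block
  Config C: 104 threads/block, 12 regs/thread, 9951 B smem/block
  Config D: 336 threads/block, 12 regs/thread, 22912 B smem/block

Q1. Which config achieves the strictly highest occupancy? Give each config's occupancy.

occupancies: A 7/12, B 13/16, C 13/16, D 7/8

Answer: D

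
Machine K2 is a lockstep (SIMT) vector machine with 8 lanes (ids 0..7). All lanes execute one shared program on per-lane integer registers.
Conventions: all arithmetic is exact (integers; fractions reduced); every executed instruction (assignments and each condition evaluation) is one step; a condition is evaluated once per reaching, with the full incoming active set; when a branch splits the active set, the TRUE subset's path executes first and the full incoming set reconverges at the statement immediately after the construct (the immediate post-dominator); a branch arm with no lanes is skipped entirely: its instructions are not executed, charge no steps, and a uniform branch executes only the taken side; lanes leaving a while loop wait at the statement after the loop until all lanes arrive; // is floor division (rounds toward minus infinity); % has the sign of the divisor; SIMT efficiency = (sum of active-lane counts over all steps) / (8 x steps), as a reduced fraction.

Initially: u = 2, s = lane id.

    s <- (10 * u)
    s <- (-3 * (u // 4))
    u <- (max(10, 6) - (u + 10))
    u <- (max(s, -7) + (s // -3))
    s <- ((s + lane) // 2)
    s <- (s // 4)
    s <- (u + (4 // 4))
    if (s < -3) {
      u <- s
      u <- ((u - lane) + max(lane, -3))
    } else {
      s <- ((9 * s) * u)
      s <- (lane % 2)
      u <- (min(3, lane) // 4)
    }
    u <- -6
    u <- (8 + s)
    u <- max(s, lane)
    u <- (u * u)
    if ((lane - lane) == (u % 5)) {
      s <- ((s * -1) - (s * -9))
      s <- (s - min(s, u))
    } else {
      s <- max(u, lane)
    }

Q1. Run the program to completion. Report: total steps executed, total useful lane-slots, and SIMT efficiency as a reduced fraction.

Answer: 19 steps, 138 useful, 69/76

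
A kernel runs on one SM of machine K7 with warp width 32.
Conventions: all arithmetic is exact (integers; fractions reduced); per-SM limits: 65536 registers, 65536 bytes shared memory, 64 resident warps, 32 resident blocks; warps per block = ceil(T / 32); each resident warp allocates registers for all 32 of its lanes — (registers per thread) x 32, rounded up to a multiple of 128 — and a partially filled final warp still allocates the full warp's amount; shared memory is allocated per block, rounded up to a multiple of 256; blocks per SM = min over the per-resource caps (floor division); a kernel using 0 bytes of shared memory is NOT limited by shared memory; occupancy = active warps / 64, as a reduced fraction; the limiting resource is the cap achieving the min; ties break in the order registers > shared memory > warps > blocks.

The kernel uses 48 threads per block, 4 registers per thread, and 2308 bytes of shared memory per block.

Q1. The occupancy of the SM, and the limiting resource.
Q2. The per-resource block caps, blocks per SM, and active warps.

Answer: occupancy 25/32, limited by shared memory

registers: 256 blocks
shared memory: 25 blocks
warps: 32 blocks
blocks: 32 blocks

Answer: 25 blocks, 50 active warps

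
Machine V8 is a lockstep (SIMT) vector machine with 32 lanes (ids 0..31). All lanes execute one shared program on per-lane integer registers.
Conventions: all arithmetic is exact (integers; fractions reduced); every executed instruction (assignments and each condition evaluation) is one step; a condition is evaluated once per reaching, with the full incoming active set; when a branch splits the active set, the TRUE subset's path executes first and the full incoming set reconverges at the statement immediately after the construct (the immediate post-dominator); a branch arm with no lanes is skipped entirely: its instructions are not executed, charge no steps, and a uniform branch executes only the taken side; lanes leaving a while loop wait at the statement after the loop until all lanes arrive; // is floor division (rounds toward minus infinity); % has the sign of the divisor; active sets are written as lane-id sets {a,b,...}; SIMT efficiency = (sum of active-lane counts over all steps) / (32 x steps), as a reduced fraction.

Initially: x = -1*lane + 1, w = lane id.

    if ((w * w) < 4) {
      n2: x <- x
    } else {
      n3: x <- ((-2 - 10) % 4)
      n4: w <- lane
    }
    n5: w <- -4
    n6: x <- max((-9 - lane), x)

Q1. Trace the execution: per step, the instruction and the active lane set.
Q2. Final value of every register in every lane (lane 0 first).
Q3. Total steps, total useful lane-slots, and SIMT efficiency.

step 0: eval ((w * w) < 4)           {0,1,2,3,4,5,6,7,8,9,10,11,12,13,14,15,16,17,18,19,20,21,22,23,24,25,26,27,28,29,30,31}
step 1: x <- x                       {0,1}
step 2: x <- ((-2 - 10) % 4)         {2,3,4,5,6,7,8,9,10,11,12,13,14,15,16,17,18,19,20,21,22,23,24,25,26,27,28,29,30,31}
step 3: w <- lane                    {2,3,4,5,6,7,8,9,10,11,12,13,14,15,16,17,18,19,20,21,22,23,24,25,26,27,28,29,30,31}
step 4: w <- -4                      {0,1,2,3,4,5,6,7,8,9,10,11,12,13,14,15,16,17,18,19,20,21,22,23,24,25,26,27,28,29,30,31}
step 5: x <- max((-9 - lane), x)     {0,1,2,3,4,5,6,7,8,9,10,11,12,13,14,15,16,17,18,19,20,21,22,23,24,25,26,27,28,29,30,31}

Answer: 6 steps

x: 1,0,0,0,0,0,0,0,0,0,0,0,0,0,0,0,0,0,0,0,0,0,0,0,0,0,0,0,0,0,0,0
w: -4,-4,-4,-4,-4,-4,-4,-4,-4,-4,-4,-4,-4,-4,-4,-4,-4,-4,-4,-4,-4,-4,-4,-4,-4,-4,-4,-4,-4,-4,-4,-4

steps = 6; useful = 158; efficiency = 158/192 = 79/96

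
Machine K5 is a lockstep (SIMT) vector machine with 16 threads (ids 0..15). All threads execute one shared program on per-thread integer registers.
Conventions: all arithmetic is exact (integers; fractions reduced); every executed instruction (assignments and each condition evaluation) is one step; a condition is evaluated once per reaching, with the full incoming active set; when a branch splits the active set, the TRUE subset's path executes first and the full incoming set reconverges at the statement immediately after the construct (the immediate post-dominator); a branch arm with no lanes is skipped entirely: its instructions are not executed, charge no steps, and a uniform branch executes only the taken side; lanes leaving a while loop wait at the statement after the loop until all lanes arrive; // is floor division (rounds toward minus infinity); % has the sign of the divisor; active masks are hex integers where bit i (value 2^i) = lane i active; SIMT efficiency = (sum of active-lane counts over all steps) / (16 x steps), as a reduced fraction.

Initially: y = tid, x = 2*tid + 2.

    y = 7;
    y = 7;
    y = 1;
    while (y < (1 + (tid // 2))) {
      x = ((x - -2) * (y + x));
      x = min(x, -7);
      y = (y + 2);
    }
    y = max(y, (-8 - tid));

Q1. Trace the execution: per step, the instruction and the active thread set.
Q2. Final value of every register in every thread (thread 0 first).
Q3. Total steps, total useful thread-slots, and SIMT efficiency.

step 0: y <- 7                       0xffff
step 1: y <- 7                       0xffff
step 2: y <- 1                       0xffff
step 3: eval (y < (1 + (tid // 2)))  0xffff
step 4: x <- ((x - -2) * (y + x))    0xfffc
step 5: x <- min(x, -7)              0xfffc
step 6: y <- (y + 2)                 0xfffc
step 7: eval (y < (1 + (tid // 2)))  0xfffc
step 8: x <- ((x - -2) * (y + x))    0xffc0
step 9: x <- min(x, -7)              0xffc0
step 10: y <- (y + 2)                 0xffc0
step 11: eval (y < (1 + (tid // 2)))  0xffc0
step 12: x <- ((x - -2) * (y + x))    0xfc00
step 13: x <- min(x, -7)              0xfc00
step 14: y <- (y + 2)                 0xfc00
step 15: eval (y < (1 + (tid // 2)))  0xfc00
step 16: x <- ((x - -2) * (y + x))    0xc000
step 17: x <- min(x, -7)              0xc000
step 18: y <- (y + 2)                 0xc000
step 19: eval (y < (1 + (tid // 2)))  0xc000
step 20: y <- max(y, (-8 - tid))      0xffff

Answer: 21 steps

y: 1,1,3,3,3,3,5,5,5,5,7,7,7,7,9,9
x: 2,4,-7,-7,-7,-7,-7,-7,-7,-7,-7,-7,-7,-7,-7,-7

steps = 21; useful = 208; efficiency = 208/336 = 13/21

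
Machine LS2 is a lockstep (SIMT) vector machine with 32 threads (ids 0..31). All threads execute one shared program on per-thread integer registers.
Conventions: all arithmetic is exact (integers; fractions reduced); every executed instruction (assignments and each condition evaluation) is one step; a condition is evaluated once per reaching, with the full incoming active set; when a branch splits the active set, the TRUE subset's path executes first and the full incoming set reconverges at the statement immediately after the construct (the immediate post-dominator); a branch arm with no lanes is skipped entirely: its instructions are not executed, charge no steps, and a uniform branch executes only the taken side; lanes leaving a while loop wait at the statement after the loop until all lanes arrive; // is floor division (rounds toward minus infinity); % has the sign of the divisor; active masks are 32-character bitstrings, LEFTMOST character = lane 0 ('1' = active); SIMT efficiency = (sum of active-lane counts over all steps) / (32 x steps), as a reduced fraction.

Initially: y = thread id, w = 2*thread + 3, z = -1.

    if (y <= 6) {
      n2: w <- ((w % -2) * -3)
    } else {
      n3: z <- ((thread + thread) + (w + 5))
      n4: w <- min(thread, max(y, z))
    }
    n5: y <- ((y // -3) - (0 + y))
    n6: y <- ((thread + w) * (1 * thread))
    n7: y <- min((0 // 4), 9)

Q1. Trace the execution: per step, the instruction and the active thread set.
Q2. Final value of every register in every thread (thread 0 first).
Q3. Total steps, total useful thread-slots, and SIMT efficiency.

step 0: eval (y <= 6)                11111111111111111111111111111111
step 1: w <- ((w % -2) * -3)         11111110000000000000000000000000
step 2: z <- ((thread + thread) + (w + 5)) 00000001111111111111111111111111
step 3: w <- min(thread, max(y, z))  00000001111111111111111111111111
step 4: y <- ((y // -3) - (0 + y))   11111111111111111111111111111111
step 5: y <- ((thread + w) * (1 * thread)) 11111111111111111111111111111111
step 6: y <- min((0 // 4), 9)        11111111111111111111111111111111

Answer: 7 steps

y: 0,0,0,0,0,0,0,0,0,0,0,0,0,0,0,0,0,0,0,0,0,0,0,0,0,0,0,0,0,0,0,0
w: 3,3,3,3,3,3,3,7,8,9,10,11,12,13,14,15,16,17,18,19,20,21,22,23,24,25,26,27,28,29,30,31
z: -1,-1,-1,-1,-1,-1,-1,36,40,44,48,52,56,60,64,68,72,76,80,84,88,92,96,100,104,108,112,116,120,124,128,132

steps = 7; useful = 185; efficiency = 185/224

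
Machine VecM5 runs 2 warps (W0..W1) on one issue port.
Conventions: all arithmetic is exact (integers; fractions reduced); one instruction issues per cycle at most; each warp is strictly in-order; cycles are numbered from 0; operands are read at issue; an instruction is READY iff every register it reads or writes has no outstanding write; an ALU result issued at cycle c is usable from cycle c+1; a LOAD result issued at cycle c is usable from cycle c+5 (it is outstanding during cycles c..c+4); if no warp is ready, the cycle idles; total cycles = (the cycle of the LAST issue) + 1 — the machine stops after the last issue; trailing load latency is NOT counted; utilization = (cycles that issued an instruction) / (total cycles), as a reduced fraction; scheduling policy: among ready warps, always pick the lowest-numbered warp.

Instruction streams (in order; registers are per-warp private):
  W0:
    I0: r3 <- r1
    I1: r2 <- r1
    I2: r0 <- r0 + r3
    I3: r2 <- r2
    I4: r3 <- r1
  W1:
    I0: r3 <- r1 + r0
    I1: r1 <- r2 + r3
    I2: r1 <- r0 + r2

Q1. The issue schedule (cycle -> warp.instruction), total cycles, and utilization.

cycle 0: W0.I0
cycle 1: W0.I1
cycle 2: W0.I2
cycle 3: W0.I3
cycle 4: W0.I4
cycle 5: W1.I0
cycle 6: W1.I1
cycle 7: W1.I2

Answer: 8 cycles, utilization 1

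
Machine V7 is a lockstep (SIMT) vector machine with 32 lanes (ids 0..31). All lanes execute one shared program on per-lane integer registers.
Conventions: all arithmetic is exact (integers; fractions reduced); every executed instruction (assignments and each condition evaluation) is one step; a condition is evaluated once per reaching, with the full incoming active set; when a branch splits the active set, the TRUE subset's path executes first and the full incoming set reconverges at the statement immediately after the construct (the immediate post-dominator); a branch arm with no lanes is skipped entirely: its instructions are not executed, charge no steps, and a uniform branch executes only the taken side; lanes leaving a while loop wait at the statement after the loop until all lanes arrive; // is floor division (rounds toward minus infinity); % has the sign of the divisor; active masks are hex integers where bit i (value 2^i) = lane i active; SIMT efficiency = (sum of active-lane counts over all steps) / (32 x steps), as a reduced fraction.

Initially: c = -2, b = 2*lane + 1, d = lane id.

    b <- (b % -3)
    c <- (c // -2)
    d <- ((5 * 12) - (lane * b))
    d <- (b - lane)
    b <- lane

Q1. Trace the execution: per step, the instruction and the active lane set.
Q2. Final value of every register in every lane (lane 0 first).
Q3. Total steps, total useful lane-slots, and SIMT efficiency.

step 0: b <- (b % -3)                0xffffffff
step 1: c <- (c // -2)               0xffffffff
step 2: d <- ((5 * 12) - (lane * b)) 0xffffffff
step 3: d <- (b - lane)              0xffffffff
step 4: b <- lane                    0xffffffff

Answer: 5 steps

c: 1,1,1,1,1,1,1,1,1,1,1,1,1,1,1,1,1,1,1,1,1,1,1,1,1,1,1,1,1,1,1,1
b: 0,1,2,3,4,5,6,7,8,9,10,11,12,13,14,15,16,17,18,19,20,21,22,23,24,25,26,27,28,29,30,31
d: -2,-1,-3,-5,-4,-6,-8,-7,-9,-11,-10,-12,-14,-13,-15,-17,-16,-18,-20,-19,-21,-23,-22,-24,-26,-25,-27,-29,-28,-30,-32,-31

steps = 5; useful = 160; efficiency = 160/160 = 1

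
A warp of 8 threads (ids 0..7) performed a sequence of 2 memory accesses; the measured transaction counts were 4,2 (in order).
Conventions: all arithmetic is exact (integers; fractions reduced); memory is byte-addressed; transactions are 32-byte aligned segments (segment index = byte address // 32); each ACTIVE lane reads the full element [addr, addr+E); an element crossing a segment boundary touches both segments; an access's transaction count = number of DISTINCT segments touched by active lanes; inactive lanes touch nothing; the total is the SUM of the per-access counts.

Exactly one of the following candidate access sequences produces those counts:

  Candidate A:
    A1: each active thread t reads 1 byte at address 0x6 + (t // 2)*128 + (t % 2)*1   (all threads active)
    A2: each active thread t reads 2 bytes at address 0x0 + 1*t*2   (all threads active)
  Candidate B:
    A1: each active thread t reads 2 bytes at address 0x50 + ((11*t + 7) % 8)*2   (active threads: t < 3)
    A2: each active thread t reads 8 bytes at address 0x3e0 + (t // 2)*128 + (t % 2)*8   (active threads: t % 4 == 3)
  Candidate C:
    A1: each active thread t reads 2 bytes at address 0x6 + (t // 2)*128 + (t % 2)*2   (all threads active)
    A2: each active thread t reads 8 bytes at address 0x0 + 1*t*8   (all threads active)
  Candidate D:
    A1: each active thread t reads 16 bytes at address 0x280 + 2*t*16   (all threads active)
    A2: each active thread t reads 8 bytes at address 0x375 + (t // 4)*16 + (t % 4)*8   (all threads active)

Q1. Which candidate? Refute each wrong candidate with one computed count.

A: A2 gives 1 transaction, not 2
B: A1 gives 1 transaction, not 4
D: A1 gives 8 transactions, not 4
C: all counts match (4,2)

Answer: C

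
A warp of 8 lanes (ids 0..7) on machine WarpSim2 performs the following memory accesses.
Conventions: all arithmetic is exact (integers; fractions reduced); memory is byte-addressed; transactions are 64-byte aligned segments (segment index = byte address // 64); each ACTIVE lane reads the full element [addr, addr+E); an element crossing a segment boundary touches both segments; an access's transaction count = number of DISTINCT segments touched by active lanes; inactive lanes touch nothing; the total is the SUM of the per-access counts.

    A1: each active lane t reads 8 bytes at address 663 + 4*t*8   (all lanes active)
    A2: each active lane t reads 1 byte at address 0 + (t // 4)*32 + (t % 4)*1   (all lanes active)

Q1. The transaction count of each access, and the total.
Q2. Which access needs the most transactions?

A1: 4 transactions
A2: 1 transaction

Answer: 4,1; total 5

Answer: A1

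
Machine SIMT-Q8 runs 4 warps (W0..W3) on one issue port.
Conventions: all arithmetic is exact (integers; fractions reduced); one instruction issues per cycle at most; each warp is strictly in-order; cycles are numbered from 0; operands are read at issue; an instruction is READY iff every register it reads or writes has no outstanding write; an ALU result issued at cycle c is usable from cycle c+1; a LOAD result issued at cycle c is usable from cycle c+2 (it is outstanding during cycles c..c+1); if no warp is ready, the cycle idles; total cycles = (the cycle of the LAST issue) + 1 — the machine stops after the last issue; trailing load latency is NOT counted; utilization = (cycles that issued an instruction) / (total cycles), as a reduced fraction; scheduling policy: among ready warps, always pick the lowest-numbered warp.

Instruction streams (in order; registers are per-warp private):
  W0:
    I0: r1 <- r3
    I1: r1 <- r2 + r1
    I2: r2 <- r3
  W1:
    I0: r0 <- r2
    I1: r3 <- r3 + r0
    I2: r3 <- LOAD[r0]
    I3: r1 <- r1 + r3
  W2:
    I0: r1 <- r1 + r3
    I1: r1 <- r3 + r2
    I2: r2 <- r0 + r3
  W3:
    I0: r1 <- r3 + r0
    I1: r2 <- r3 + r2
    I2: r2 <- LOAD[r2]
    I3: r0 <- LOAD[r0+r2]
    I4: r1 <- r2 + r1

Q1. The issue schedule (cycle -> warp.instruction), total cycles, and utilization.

cycle 0: W0.I0
cycle 1: W0.I1
cycle 2: W0.I2
cycle 3: W1.I0
cycle 4: W1.I1
cycle 5: W1.I2
cycle 6: W2.I0
cycle 7: W1.I3
cycle 8: W2.I1
cycle 9: W2.I2
cycle 10: W3.I0
cycle 11: W3.I1
cycle 12: W3.I2
cycle 13: idle
cycle 14: W3.I3
cycle 15: W3.I4

Answer: 16 cycles, utilization 15/16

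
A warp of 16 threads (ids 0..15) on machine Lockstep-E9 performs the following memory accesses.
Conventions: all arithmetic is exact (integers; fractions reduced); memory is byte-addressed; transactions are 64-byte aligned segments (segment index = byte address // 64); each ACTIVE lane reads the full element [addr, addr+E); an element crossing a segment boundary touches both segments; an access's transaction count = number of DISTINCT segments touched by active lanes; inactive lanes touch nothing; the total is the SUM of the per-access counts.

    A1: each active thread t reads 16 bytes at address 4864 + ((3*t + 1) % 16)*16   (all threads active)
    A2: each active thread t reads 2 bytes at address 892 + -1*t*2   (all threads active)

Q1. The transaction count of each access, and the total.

A1: 4 transactions
A2: 1 transaction

Answer: 4,1; total 5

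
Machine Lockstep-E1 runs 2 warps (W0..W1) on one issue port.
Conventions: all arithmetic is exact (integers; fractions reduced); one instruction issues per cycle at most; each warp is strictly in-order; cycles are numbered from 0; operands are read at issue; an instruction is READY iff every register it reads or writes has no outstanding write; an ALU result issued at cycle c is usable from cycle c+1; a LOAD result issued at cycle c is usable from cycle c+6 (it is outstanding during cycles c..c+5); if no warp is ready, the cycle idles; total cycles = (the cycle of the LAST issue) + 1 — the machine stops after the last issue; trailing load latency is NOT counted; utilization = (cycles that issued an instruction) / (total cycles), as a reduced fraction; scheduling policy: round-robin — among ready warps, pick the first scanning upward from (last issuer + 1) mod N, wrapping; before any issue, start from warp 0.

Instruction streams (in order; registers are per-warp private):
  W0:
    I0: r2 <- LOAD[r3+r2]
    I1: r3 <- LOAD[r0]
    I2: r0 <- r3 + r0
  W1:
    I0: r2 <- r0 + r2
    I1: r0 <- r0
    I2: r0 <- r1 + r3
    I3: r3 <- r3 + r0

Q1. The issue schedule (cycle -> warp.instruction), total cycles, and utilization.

cycle 0: W0.I0
cycle 1: W1.I0
cycle 2: W0.I1
cycle 3: W1.I1
cycle 4: W1.I2
cycle 5: W1.I3
cycle 6: idle
cycle 7: idle
cycle 8: W0.I2

Answer: 9 cycles, utilization 7/9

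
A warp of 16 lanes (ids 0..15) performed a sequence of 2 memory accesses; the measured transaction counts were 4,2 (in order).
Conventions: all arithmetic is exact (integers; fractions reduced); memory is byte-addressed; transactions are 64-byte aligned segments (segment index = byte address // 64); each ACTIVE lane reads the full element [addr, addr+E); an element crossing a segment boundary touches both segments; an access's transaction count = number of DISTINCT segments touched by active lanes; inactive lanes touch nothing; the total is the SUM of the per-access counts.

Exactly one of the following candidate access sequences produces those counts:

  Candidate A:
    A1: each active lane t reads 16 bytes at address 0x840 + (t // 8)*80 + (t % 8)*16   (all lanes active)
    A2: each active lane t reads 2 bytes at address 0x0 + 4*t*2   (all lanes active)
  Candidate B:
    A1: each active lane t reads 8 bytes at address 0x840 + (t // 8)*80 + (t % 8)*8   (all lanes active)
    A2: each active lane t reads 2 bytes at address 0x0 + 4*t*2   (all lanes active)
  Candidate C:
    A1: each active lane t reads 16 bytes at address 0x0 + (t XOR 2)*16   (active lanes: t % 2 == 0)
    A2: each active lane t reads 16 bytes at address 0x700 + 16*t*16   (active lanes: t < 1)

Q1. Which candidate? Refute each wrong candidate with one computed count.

B: A1 gives 3 transactions, not 4
C: A2 gives 1 transaction, not 2
A: all counts match (4,2)

Answer: A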